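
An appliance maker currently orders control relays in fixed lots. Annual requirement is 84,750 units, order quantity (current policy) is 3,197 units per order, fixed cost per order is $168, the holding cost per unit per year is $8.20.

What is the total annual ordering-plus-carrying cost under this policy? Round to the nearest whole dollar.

$17,561

Annual ordering cost = (D/Q)·S = (84,750/3,197) × 168 = $4,453.55
Annual holding cost  = (Q/2)·H = (3,197/2) × 8.2 = $13,107.70
Total = $4,453.55 + $13,107.70 = $17,561.25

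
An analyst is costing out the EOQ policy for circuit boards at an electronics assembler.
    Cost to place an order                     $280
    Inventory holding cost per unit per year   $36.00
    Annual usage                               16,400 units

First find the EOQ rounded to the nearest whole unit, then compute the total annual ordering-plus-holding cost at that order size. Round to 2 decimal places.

$18,183.07

2DS/H = 2·16,400·280/36 = 255,111.11
EOQ = √255,111.11 ≈ 505.09 → Q = 505 units
Annual ordering cost = (D/Q)·S = (16,400/505) × 280 = $9,093.07
Annual holding cost  = (Q/2)·H = (505/2) × 36 = $9,090.00
Total = $9,093.07 + $9,090.00 = $18,183.07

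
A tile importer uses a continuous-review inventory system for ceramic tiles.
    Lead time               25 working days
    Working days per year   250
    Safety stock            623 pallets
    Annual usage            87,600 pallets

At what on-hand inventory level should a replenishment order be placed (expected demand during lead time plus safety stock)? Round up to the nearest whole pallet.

Daily demand d = 87,600 / 250 = 350.400 pallets/day
Demand during lead time = 350.400 × 25 = 8,760.00
Reorder point = 8,760.00 + 623 = 9,383.00 → round up

9,383 pallets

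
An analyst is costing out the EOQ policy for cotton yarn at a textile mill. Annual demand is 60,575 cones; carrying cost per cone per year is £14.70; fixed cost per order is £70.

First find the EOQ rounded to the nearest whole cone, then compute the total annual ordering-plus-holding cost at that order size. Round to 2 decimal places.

£11,165.28

Q* = √(2·D·S / H) = √(2·60,575·70 / 14.7) = √576,904.8 ≈ 759.54 → Q = 760 cones
Orders/yr = 60,575/760 = 79.704; ordering cost = 79.704 × £70 = £5,579.28
Average inventory = 760/2 = 380; holding cost = 380 × £14.7 = £5,586.00
Total = £5,579.28 + £5,586.00 = £11,165.28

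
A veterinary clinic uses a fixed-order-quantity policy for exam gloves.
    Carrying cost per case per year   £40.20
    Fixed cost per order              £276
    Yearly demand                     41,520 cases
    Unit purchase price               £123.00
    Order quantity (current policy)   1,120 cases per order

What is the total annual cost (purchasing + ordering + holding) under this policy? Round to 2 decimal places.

Orders/yr = 41,520/1,120 = 37.071; ordering cost = 37.071 × £276 = £10,231.71
Average inventory = 1,120/2 = 560; holding cost = 560 × £40.2 = £22,512.00
Purchase cost = D·C = 41,520 × 123 = £5,106,960.00
Total = £10,231.71 + £22,512.00 + £5,106,960.00 = £5,139,703.71

£5,139,703.71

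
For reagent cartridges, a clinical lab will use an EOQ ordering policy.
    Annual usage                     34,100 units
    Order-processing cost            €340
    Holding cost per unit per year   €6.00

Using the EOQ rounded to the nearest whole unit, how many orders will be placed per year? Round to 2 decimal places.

2DS/H = 2·34,100·340/6 = 3,864,666.67
EOQ = √3,864,666.67 ≈ 1,965.88 → Q = 1,966
Orders per year = D/Q = 34,100 / 1,966 = 17.345

17.34 orders per year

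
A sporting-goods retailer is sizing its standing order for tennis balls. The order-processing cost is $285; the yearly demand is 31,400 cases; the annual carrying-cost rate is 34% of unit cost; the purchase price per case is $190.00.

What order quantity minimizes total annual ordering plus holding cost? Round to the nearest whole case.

Holding cost per case per year: H = 34% × $190 = $64.6000
Q* = √(2·D·S / H) = √(2·31,400·285 / 64.6) = √277,058.8 ≈ 526.36

526 cases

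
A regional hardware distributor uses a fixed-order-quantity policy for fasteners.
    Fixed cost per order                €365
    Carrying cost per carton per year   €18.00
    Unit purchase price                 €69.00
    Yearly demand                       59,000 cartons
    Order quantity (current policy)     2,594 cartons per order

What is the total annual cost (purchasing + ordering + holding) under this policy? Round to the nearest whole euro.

Annual ordering cost = (D/Q)·S = (59,000/2,594) × 365 = €8,301.85
Annual holding cost  = (Q/2)·H = (2,594/2) × 18 = €23,346.00
Purchase cost = D·C = 59,000 × 69 = €4,071,000.00
Total = €8,301.85 + €23,346.00 + €4,071,000.00 = €4,102,647.85

€4,102,648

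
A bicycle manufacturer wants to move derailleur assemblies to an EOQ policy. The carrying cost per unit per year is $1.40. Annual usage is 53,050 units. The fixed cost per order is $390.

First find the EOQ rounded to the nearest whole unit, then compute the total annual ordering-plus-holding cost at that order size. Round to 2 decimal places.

EOQ = √(2DS/H) = √(2 × 53,050 × 390 / 1.4)
    = √(29,556,428.57) ≈ 5,436.58 → Q = 5,437 units
Orders/yr = 53,050/5,437 = 9.757; ordering cost = 9.757 × $390 = $3,805.32
Average inventory = 5,437/2 = 2718.5; holding cost = 2718.5 × $1.4 = $3,805.90
Total = $3,805.32 + $3,805.90 = $7,611.22

$7,611.22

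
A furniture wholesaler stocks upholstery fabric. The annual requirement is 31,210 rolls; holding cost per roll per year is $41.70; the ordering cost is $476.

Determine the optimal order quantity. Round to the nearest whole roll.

844 rolls

EOQ = √(2DS/H) = √(2 × 31,210 × 476 / 41.7)
    = √(712,516.07) ≈ 844.11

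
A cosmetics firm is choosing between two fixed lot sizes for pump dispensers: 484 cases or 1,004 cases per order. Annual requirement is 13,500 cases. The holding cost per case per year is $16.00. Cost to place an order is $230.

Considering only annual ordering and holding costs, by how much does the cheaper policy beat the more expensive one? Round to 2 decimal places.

$837.34

TC(Q) = (D/Q)S + (Q/2)H
TC(484) = (13,500/484)×230 + (484/2)×16 = $10,287.29
TC(1,004) = (13,500/1,004)×230 + (1,004/2)×16 = $11,124.63
Cheaper: Q = 484.  Difference = $837.34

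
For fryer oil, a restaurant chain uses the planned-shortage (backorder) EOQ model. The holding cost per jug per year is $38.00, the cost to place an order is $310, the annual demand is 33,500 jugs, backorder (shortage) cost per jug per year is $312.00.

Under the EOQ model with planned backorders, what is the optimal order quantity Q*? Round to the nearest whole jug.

783 jugs

Q* = √(2DS/H) · √((H + b)/b)
   = √(2 × 33,500 × 310 / 38) · √((38 + 312) / 312)
   = 739.310 × 1.0591 ≈ 783.04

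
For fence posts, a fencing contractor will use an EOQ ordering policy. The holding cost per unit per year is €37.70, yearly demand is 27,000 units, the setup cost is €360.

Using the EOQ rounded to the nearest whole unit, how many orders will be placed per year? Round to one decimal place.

Optimal lot size Q* = (2 × 27,000 × €360 / €37.7)^½ ≈ 718.09 → Q = 718
N = D/Q = 27,000/718 ≈ 37.604 orders/yr

37.6 orders per year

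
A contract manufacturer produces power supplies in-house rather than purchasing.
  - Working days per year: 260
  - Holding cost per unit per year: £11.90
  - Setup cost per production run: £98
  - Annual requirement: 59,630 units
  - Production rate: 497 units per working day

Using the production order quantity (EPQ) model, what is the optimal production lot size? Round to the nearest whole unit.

d = 59,630/260 = 229.3462 units/day;  effective holding cost H(1 − d/p) = 11.9·(1 − 229.3462/497) = 6.40861
Q* = √(2DS / H_eff) = √(2·59,630·98 / 6.40861) ≈ 1,350.45

1,350 units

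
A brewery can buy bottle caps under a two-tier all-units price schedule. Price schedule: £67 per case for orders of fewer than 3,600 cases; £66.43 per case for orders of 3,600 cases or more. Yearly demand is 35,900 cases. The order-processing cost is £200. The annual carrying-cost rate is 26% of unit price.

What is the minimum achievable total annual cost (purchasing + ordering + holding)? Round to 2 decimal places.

£2,417,920.68

H₁ = 26%×£67 = £17.4200;  H₂ = 26%×£66.43 = £17.2718
EOQ₁ = √(2×35,900×200/17.4200) = 907.93  (< 3,600, feasible at tier 1)
EOQ₂ = √(2×35,900×200/17.2718) = 911.82  (< 3,600 → use Q = 3,600 at tier-2 price)
TC(tier 1 (EOQ₁), Q≈907.9) = £2,421,116.17
TC(tier 2, Q≈3,600.0) = £2,417,920.68
Minimum at tier 2: £2,417,920.68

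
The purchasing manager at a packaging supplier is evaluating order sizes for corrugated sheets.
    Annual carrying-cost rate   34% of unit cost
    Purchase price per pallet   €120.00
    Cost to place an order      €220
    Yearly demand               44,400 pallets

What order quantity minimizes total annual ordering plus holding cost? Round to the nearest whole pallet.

692 pallets

Carrying cost H = €120 × 34% = €40.8000/pallet/yr
EOQ = √(2DS/H) = √(2 × 44,400 × 220 / 40.8)
    = √(478,823.53) ≈ 691.97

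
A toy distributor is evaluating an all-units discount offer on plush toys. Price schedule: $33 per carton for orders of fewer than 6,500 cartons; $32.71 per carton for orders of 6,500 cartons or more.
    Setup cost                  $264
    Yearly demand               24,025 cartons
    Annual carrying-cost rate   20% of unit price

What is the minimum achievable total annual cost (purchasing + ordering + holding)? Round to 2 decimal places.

$801,974.99

H₁ = 20%×$33 = $6.6000;  H₂ = 20%×$32.71 = $6.5420
EOQ₁ = √(2×24,025×264/6.6000) = 1,386.36  (< 6,500, feasible at tier 1)
EOQ₂ = √(2×24,025×264/6.5420) = 1,392.49  (< 6,500 → use Q = 6,500 at tier-2 price)
TC(tier 1 (EOQ₁), Q≈1,386.4) = $801,974.99
TC(tier 2, Q≈6,500.0) = $808,095.03
Minimum at tier 1 (EOQ₁): $801,974.99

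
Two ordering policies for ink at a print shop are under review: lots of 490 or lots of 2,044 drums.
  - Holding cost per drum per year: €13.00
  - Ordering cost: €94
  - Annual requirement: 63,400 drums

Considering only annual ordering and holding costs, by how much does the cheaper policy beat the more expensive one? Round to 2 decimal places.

TC(Q) = (D/Q)S + (Q/2)H
TC(490) = (63,400/490)×94 + (490/2)×13 = €15,347.45
TC(2,044) = (63,400/2,044)×94 + (2,044/2)×13 = €16,201.66
Cheaper: Q = 490.  Difference = €854.21

€854.21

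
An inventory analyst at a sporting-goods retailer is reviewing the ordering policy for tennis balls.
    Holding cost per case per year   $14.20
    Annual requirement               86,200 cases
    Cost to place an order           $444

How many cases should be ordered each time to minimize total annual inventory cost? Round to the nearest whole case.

2,322 cases

EOQ = √(2DS/H) = √(2 × 86,200 × 444 / 14.2)
    = √(5,390,535.21) ≈ 2,321.75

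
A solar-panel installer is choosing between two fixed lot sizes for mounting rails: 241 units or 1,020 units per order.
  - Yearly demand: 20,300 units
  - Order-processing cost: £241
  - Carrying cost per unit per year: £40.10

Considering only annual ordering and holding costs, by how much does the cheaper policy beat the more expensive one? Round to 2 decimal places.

£115.32

For each Q, cost = (D/Q)·S + (Q/2)·H.
TC(241) = (20,300/241)×241 + (241/2)×40.1 = £25,132.05
TC(1,020) = (20,300/1,020)×241 + (1,020/2)×40.1 = £25,247.37
|ΔTC| = |£25,132.05 − £25,247.37| = £115.32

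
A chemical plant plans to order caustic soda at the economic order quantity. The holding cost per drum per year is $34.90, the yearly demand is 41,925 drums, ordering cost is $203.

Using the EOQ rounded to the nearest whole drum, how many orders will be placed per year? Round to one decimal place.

60.1 orders per year

Optimal lot size Q* = (2 × 41,925 × $203 / $34.9)^½ ≈ 698.37 → Q = 698
Orders per year = D/Q = 41,925 / 698 = 60.064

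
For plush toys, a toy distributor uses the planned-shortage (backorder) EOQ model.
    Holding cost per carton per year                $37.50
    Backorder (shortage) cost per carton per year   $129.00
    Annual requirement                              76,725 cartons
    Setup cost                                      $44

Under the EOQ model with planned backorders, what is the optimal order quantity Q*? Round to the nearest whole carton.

482 cartons

Basic EOQ = √(2·76,725·44/37.5) = 424.321
Backorder adjustment √((H+b)/b) = √((37.5+129)/129) = 1.1361
Q* = 424.321 × 1.1361 ≈ 482.07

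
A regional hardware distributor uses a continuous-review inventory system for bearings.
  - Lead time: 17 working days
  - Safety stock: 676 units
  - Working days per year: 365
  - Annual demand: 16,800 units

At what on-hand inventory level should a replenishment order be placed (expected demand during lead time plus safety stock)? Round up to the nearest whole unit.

1,459 units

Daily demand d = 16,800 / 365 = 46.027 units/day
Demand during lead time = 46.027 × 17 = 782.47
Reorder point = 782.47 + 676 = 1,458.47 → round up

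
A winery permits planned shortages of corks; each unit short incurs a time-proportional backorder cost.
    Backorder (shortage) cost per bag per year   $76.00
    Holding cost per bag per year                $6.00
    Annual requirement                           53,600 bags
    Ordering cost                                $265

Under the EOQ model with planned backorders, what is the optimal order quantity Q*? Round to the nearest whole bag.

Basic EOQ = √(2·53,600·265/6) = 2,175.929
Backorder adjustment √((H+b)/b) = √((6+76)/76) = 1.0387
Q* = 2,175.929 × 1.0387 ≈ 2,260.19

2,260 bags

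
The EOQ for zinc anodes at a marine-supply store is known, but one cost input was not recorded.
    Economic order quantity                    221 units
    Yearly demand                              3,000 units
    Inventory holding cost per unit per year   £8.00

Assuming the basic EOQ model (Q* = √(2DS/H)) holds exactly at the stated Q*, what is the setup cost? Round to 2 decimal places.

From Q* = √(2DS/H) ⇒ Q*² = 2DS/H.
S = Q²H / (2D) = 221² × 8 / (2 × 3,000) = 65.1213

£65.12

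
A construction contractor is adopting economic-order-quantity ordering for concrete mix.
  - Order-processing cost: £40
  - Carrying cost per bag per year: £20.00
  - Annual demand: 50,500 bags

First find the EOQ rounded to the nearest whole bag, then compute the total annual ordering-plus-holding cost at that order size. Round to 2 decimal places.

Optimal lot size Q* = (2 × 50,500 × £40 / £20)^½ ≈ 449.44 → Q = 449 bags
Annual ordering cost = (D/Q)·S = (50,500/449) × 40 = £4,498.89
Annual holding cost  = (Q/2)·H = (449/2) × 20 = £4,490.00
Total = £4,498.89 + £4,490.00 = £8,988.89

£8,988.89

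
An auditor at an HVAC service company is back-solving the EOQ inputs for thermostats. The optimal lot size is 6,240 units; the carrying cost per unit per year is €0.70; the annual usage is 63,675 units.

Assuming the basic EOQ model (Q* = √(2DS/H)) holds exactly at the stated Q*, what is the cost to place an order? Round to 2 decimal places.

Since Q* = (2DS/H)^½, squaring gives Q*²·H = 2DS.
S = Q²H / (2D) = 6,240² × 0.7 / (2 × 63,675) = 214.0269

€214.03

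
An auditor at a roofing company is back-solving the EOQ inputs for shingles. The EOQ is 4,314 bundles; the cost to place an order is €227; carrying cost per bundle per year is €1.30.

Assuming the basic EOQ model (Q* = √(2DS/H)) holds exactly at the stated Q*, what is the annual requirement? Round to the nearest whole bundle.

Since Q* = (2DS/H)^½, squaring gives Q*²·H = 2DS.
D = Q²H / (2S) = 4,314² × 1.3 / (2 × 227) = 53,290.25

53,290 bundles per year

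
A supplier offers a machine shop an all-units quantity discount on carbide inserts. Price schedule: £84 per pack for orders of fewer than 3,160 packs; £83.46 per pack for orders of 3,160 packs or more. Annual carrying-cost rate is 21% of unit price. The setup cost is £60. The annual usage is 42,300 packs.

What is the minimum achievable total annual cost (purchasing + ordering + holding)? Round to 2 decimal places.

£3,558,853.19

H₁ = 21%×£84 = £17.6400;  H₂ = 21%×£83.46 = £17.5266
EOQ₁ = √(2×42,300×60/17.6400) = 536.43  (< 3,160, feasible at tier 1)
EOQ₂ = √(2×42,300×60/17.5266) = 538.16  (< 3,160 → use Q = 3,160 at tier-2 price)
TC(tier 1 (EOQ₁), Q≈536.4) = £3,562,662.59
TC(tier 2, Q≈3,160.0) = £3,558,853.19
Minimum at tier 2: £3,558,853.19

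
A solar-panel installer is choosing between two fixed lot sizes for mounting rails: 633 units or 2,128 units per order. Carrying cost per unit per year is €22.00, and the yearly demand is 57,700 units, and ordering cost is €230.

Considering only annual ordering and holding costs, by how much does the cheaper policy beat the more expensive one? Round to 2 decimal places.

€1,716.13

TC(Q) = (D/Q)S + (Q/2)H
TC(633) = (57,700/633)×230 + (633/2)×22 = €27,928.24
TC(2,128) = (57,700/2,128)×230 + (2,128/2)×22 = €29,644.37
Lots of 633 are cheaper by €1,716.13.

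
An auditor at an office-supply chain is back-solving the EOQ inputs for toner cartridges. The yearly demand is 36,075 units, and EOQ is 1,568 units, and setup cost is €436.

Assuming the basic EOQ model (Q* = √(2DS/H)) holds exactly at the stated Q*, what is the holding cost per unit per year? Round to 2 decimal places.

EOQ relation: Q² = 2DS/H, so rearrange for the unknown.
H = 2DS / Q² = 2 × 36,075 × 436 / 1,568² = 12.7947

€12.79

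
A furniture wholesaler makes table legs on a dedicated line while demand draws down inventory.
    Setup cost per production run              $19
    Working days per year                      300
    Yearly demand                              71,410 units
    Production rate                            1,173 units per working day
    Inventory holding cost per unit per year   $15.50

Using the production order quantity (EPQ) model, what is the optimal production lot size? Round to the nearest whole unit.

469 units

d = 71,410/300 = 238.0333 units/day;  effective holding cost H(1 − d/p) = 15.5·(1 − 238.0333/1173) = 12.35463
Q* = √(2DS / H_eff) = √(2·71,410·19 / 12.35463) ≈ 468.66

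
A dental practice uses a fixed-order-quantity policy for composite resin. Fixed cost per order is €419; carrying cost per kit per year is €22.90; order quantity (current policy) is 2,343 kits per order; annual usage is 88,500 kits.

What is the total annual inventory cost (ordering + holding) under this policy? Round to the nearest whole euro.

Orders/yr = 88,500/2,343 = 37.772; ordering cost = 37.772 × €419 = €15,826.50
Average inventory = 2,343/2 = 1171.5; holding cost = 1171.5 × €22.9 = €26,827.35
Total = €15,826.50 + €26,827.35 = €42,653.85

€42,654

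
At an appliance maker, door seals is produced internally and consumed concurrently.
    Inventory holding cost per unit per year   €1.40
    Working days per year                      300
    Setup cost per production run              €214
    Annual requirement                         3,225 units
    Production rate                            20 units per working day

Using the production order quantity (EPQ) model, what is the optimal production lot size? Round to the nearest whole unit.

1,460 units

Daily demand d = 3,225/300 = 10.750; p = 20; 1 − d/p = 0.46250
EPQ = √(2DS / (H(1 − d/p)))
    = √(2 × 3,225 × 214 / (1.4 × 0.46250)) ≈ 1,460.05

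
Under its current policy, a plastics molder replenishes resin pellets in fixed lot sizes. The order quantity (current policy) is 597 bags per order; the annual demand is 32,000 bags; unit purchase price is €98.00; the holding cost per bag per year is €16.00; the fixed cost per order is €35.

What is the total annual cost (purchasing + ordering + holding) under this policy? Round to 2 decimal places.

€3,142,652.05

Annual ordering cost = (D/Q)·S = (32,000/597) × 35 = €1,876.05
Annual holding cost  = (Q/2)·H = (597/2) × 16 = €4,776.00
Purchase cost = D·C = 32,000 × 98 = €3,136,000.00
Total = €1,876.05 + €4,776.00 + €3,136,000.00 = €3,142,652.05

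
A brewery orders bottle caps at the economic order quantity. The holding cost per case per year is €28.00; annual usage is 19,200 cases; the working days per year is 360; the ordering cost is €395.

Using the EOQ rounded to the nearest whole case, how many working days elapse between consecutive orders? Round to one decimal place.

13.8 days

Optimal lot size Q* = (2 × 19,200 × €395 / €28)^½ ≈ 736.01 → Q = 736 cases
Days between orders = 360 / (D/Q) = 360 / 26.087 ≈ 13.800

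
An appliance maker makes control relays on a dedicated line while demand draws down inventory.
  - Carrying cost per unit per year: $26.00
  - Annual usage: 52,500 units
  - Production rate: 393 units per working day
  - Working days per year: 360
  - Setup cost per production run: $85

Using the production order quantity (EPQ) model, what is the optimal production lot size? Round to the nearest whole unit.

Daily demand d = 52,500/360 = 145.833; p = 393; 1 − d/p = 0.62892
EPQ = √(2DS / (H(1 − d/p)))
    = √(2 × 52,500 × 85 / (26 × 0.62892)) ≈ 738.79

739 units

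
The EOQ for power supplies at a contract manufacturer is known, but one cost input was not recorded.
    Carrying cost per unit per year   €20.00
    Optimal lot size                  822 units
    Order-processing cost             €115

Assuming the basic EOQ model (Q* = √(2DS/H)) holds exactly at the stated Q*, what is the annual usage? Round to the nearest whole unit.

58,755 units per year

From Q* = √(2DS/H) ⇒ Q*² = 2DS/H.
D = Q²H / (2S) = 822² × 20 / (2 × 115) = 58,755.13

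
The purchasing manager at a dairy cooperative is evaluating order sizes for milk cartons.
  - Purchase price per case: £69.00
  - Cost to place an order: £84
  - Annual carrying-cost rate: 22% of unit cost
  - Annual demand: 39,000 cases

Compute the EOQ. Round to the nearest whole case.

657 cases

Carrying cost H = £69 × 22% = £15.1800/case/yr
EOQ = √(2DS/H) = √(2 × 39,000 × 84 / 15.18)
    = √(431,620.55) ≈ 656.98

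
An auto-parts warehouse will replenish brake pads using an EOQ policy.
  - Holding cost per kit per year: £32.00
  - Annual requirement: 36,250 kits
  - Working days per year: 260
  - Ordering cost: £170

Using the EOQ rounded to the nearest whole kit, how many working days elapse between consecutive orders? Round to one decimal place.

2DS/H = 2·36,250·170/32 = 385,156.25
EOQ = √385,156.25 ≈ 620.61 → Q = 621 kits
T = Q/D × 260 days = 621/36,250 × 260 = 4.454 days

4.5 days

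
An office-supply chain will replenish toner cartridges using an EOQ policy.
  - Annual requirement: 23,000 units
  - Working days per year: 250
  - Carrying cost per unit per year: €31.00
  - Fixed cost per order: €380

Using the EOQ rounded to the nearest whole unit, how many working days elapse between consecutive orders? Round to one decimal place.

8.2 days

2DS/H = 2·23,000·380/31 = 563,870.97
EOQ = √563,870.97 ≈ 750.91 → Q = 751 units
T = Q/D × 250 days = 751/23,000 × 250 = 8.163 days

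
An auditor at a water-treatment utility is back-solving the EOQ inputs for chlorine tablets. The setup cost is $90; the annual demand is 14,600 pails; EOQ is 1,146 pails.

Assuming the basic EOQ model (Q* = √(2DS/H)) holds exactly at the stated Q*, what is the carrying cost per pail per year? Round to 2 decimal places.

$2.00

From Q* = √(2DS/H) ⇒ Q*² = 2DS/H.
H = 2DS / Q² = 2 × 14,600 × 90 / 1,146² = 2.0010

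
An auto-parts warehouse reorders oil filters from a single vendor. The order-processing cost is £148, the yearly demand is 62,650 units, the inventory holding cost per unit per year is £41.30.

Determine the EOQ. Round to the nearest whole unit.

2DS/H = 2·62,650·148/41.3 = 449,016.95
EOQ = √449,016.95 ≈ 670.09

670 units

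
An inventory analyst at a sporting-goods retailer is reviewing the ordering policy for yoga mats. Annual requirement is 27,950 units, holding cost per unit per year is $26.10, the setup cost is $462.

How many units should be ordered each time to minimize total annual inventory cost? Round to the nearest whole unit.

995 units

Q* = √(2·D·S / H) = √(2·27,950·462 / 26.1) = √989,494.3 ≈ 994.73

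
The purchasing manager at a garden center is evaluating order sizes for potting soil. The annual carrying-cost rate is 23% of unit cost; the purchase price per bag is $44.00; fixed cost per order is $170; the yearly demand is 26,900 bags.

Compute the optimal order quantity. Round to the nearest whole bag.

H = i·C = 0.23 × $44 = $10.1200 per bag-year
2DS/H = 2·26,900·170/10.12 = 903,754.94
EOQ = √903,754.94 ≈ 950.66

951 bags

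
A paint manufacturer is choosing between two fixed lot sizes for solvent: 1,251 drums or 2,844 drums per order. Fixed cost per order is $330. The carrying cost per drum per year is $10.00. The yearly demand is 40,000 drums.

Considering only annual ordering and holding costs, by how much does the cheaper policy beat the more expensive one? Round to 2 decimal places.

For each Q, cost = (D/Q)·S + (Q/2)·H.
TC(1,251) = (40,000/1,251)×330 + (1,251/2)×10 = $16,806.56
TC(2,844) = (40,000/2,844)×330 + (2,844/2)×10 = $18,861.35
|ΔTC| = |$16,806.56 − $18,861.35| = $2,054.79

$2,054.79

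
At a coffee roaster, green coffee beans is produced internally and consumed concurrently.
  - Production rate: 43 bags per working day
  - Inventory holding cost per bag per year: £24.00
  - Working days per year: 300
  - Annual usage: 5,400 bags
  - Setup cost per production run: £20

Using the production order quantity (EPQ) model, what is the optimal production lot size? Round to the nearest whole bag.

124 bags

Daily demand d = 5,400/300 = 18.000; p = 43; 1 − d/p = 0.58140
EPQ = √(2DS / (H(1 − d/p)))
    = √(2 × 5,400 × 20 / (24 × 0.58140)) ≈ 124.42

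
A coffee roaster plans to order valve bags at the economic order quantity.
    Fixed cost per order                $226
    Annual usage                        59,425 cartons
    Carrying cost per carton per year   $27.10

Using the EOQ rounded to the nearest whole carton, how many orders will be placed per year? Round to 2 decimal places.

59.66 orders per year

Q* = √(2·D·S / H) = √(2·59,425·226 / 27.1) = √991,147.6 ≈ 995.56 → Q = 996
Orders per year = D/Q = 59,425 / 996 = 59.664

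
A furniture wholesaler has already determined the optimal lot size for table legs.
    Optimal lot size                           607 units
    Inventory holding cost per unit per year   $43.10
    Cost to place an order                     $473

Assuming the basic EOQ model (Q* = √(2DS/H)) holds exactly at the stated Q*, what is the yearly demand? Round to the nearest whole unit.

From Q* = √(2DS/H) ⇒ Q*² = 2DS/H.
D = Q²H / (2S) = 607² × 43.1 / (2 × 473) = 16,786.63

16,787 units per year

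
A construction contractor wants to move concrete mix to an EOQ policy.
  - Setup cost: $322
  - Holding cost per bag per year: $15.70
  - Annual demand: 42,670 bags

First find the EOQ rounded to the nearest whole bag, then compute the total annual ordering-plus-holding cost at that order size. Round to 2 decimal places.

Q* = √(2·D·S / H) = √(2·42,670·322 / 15.7) = √1,750,285.4 ≈ 1,322.98 → Q = 1,323 bags
Annual ordering cost = (D/Q)·S = (42,670/1,323) × 322 = $10,385.29
Annual holding cost  = (Q/2)·H = (1,323/2) × 15.7 = $10,385.55
Total = $10,385.29 + $10,385.55 = $20,770.84

$20,770.84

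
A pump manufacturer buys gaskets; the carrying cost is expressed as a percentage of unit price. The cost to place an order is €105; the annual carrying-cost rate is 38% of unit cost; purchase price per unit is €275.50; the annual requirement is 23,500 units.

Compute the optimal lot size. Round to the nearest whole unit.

217 units

H = i·C = 0.38 × €275.5 = €104.6900 per unit-year
EOQ = √(2DS/H) = √(2 × 23,500 × 105 / 104.69)
    = √(47,139.17) ≈ 217.12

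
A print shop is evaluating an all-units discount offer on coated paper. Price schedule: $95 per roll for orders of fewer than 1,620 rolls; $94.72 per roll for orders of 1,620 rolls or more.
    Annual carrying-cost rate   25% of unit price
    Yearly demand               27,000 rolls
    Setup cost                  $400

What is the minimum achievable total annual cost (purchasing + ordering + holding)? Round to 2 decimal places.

$2,583,287.47

H₁ = 25%×$95 = $23.7500;  H₂ = 25%×$94.72 = $23.6800
EOQ₁ = √(2×27,000×400/23.7500) = 953.66  (< 1,620, feasible at tier 1)
EOQ₂ = √(2×27,000×400/23.6800) = 955.07  (< 1,620 → use Q = 1,620 at tier-2 price)
TC(tier 1 (EOQ₁), Q≈953.7) = $2,587,649.50
TC(tier 2, Q≈1,620.0) = $2,583,287.47
Minimum at tier 2: $2,583,287.47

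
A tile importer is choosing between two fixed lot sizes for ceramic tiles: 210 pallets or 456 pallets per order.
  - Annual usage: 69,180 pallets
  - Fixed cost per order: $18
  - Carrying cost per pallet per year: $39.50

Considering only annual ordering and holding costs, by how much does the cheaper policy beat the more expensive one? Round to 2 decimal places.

$1,659.58

Annual cost at Q: ordering D·S/Q plus holding Q·H/2.
TC(210) = (69,180/210)×18 + (210/2)×39.5 = $10,077.21
TC(456) = (69,180/456)×18 + (456/2)×39.5 = $11,736.79
Cheaper: Q = 210.  Difference = $1,659.58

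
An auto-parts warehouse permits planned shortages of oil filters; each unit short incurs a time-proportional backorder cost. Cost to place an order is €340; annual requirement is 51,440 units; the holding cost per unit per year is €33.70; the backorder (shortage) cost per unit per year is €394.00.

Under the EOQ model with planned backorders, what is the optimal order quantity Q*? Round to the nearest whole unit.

Basic EOQ = √(2·51,440·340/33.7) = 1,018.802
Backorder adjustment √((H+b)/b) = √((33.7+394)/394) = 1.0419
Q* = 1,018.802 × 1.0419 ≈ 1,061.48

1,061 units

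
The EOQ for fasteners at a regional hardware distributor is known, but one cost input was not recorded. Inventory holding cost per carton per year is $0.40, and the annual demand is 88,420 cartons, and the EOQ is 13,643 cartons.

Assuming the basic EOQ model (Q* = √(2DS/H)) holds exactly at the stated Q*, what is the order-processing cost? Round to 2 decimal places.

Since Q* = (2DS/H)^½, squaring gives Q*²·H = 2DS.
S = Q²H / (2D) = 13,643² × 0.4 / (2 × 88,420) = 421.0166

$421.02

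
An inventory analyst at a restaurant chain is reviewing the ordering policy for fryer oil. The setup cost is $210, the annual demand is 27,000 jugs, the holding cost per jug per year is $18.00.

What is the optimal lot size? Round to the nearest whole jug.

794 jugs

EOQ = √(2DS/H) = √(2 × 27,000 × 210 / 18)
    = √(630,000.00) ≈ 793.73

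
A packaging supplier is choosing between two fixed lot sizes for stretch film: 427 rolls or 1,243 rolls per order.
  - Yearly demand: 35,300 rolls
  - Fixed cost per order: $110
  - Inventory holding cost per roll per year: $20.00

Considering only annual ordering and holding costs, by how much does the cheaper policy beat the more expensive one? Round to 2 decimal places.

$2,190.22

TC(Q) = (D/Q)S + (Q/2)H
TC(427) = (35,300/427)×110 + (427/2)×20 = $13,363.68
TC(1,243) = (35,300/1,243)×110 + (1,243/2)×20 = $15,553.89
Cheaper: Q = 427.  Difference = $2,190.22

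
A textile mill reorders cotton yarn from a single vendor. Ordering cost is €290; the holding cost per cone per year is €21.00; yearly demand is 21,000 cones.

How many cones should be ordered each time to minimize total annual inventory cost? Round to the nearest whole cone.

762 cones

2DS/H = 2·21,000·290/21 = 580,000.00
EOQ = √580,000.00 ≈ 761.58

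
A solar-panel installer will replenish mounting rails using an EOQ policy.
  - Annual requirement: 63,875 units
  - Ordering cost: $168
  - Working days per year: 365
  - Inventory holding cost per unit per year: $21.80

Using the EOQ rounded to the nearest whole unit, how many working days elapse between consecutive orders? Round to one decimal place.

5.7 days

Optimal lot size Q* = (2 × 63,875 × $168 / $21.8)^½ ≈ 992.22 → Q = 992 units
T = Q/D × 365 days = 992/63,875 × 365 = 5.669 days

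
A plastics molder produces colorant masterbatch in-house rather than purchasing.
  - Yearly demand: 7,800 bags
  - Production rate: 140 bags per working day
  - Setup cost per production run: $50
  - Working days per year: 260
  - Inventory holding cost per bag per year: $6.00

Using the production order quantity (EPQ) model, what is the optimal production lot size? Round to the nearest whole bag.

407 bags

Daily demand d = 7,800/260 = 30.000; p = 140; 1 − d/p = 0.78571
EPQ = √(2DS / (H(1 − d/p)))
    = √(2 × 7,800 × 50 / (6 × 0.78571)) ≈ 406.76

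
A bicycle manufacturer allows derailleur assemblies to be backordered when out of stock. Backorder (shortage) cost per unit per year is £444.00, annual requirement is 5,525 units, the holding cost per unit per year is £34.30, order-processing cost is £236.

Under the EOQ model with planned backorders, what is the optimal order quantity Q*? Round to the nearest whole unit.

Basic EOQ = √(2·5,525·236/34.3) = 275.734
Backorder adjustment √((H+b)/b) = √((34.3+444)/444) = 1.0379
Q* = 275.734 × 1.0379 ≈ 286.19

286 units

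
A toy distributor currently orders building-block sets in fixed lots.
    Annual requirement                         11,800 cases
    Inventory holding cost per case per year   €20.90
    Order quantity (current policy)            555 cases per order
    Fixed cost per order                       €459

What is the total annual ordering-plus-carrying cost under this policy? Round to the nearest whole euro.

€15,559

Annual ordering cost = (D/Q)·S = (11,800/555) × 459 = €9,758.92
Annual holding cost  = (Q/2)·H = (555/2) × 20.9 = €5,799.75
Total = €9,758.92 + €5,799.75 = €15,558.67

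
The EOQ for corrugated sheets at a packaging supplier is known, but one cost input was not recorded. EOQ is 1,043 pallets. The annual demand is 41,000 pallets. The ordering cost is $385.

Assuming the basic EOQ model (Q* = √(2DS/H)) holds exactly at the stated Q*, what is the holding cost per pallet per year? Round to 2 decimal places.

Since Q* = (2DS/H)^½, squaring gives Q*²·H = 2DS.
H = 2DS / Q² = 2 × 41,000 × 385 / 1,043² = 29.0206

$29.02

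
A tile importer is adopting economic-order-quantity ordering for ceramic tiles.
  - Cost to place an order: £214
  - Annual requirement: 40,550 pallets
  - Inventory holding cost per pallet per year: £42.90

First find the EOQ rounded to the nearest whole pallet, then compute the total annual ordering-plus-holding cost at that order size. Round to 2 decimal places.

£27,286.38

Optimal lot size Q* = (2 × 40,550 × £214 / £42.9)^½ ≈ 636.05 → Q = 636 pallets
Ordering: D/Q × S = 40,550/636 × £214 = £13,644.18
Holding:  Q/2 × H = 636/2 × £42.9 = £13,642.20
Total = £13,644.18 + £13,642.20 = £27,286.38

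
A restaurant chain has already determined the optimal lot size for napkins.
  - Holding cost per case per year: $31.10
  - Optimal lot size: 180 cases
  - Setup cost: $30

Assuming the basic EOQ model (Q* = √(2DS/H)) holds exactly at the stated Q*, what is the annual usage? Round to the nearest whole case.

16,794 cases per year

Since Q* = (2DS/H)^½, squaring gives Q*²·H = 2DS.
D = Q²H / (2S) = 180² × 31.1 / (2 × 30) = 16,794.00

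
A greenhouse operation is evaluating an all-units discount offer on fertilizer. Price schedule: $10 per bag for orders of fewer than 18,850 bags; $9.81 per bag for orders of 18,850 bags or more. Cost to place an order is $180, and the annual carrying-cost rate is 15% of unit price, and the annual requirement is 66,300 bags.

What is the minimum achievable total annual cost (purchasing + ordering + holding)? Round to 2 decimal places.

H₁ = 15%×$10 = $1.5000;  H₂ = 15%×$9.81 = $1.4715
EOQ₁ = √(2×66,300×180/1.5000) = 3,988.98  (< 18,850, feasible at tier 1)
EOQ₂ = √(2×66,300×180/1.4715) = 4,027.43  (< 18,850 → use Q = 18,850 at tier-2 price)
TC(tier 1 (EOQ₁), Q≈3,989.0) = $668,983.48
TC(tier 2, Q≈18,850.0) = $664,904.99
Minimum at tier 2: $664,904.99

$664,904.99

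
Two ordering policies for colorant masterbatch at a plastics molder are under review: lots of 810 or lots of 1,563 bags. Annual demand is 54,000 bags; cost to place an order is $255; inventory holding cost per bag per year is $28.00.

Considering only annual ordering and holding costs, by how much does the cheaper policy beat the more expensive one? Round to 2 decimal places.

Annual cost at Q: ordering D·S/Q plus holding Q·H/2.
TC(810) = (54,000/810)×255 + (810/2)×28 = $28,340.00
TC(1,563) = (54,000/1,563)×255 + (1,563/2)×28 = $30,691.98
|ΔTC| = |$28,340.00 − $30,691.98| = $2,351.98

$2,351.98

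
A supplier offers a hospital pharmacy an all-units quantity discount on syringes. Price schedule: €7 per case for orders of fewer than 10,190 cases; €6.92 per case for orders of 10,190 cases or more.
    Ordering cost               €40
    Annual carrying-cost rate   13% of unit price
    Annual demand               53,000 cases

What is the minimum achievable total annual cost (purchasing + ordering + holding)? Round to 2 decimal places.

H₁ = 13%×€7 = €0.9100;  H₂ = 13%×€6.92 = €0.8996
EOQ₁ = √(2×53,000×40/0.9100) = 2,158.55  (< 10,190, feasible at tier 1)
EOQ₂ = √(2×53,000×40/0.8996) = 2,170.99  (< 10,190 → use Q = 10,190 at tier-2 price)
TC(tier 1 (EOQ₁), Q≈2,158.6) = €372,964.28
TC(tier 2, Q≈10,190.0) = €371,551.51
Minimum at tier 2: €371,551.51

€371,551.51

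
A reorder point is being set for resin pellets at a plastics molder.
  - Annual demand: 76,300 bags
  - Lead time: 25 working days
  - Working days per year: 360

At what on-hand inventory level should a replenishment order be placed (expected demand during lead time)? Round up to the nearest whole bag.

5,299 bags

Daily demand d = 76,300 / 360 = 211.944 bags/day
Demand during lead time = 211.944 × 25 = 5,298.61
Reorder point = 5,298.61 → round up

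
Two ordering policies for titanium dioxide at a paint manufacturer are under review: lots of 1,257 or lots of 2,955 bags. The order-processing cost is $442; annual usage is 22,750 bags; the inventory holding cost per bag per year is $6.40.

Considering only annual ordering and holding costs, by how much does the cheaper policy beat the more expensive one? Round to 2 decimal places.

TC(Q) = (D/Q)S + (Q/2)H
TC(1,257) = (22,750/1,257)×442 + (1,257/2)×6.4 = $12,022.00
TC(2,955) = (22,750/2,955)×442 + (2,955/2)×6.4 = $12,858.88
Lots of 1,257 are cheaper by $836.87.

$836.87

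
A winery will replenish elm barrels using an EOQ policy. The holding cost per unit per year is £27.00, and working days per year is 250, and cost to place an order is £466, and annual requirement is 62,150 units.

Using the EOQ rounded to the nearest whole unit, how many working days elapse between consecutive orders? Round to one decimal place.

EOQ = √(2DS/H) = √(2 × 62,150 × 466 / 27)
    = √(2,145,325.93) ≈ 1,464.69 → Q = 1,465 units
T = Q/D × 250 days = 1,465/62,150 × 250 = 5.893 days

5.9 days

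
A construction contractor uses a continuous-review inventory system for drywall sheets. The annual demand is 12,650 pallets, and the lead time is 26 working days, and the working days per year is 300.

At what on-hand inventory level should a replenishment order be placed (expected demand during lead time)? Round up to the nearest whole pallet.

Daily demand d = 12,650 / 300 = 42.167 pallets/day
Demand during lead time = 42.167 × 26 = 1,096.33
Reorder point = 1,096.33 → round up

1,097 pallets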